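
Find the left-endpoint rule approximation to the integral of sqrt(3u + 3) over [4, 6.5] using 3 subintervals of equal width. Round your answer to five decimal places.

10.44035

Δu = (6.5 − 4)/3 = 5/6.
Left endpoints: 4, 29/6, 17/3.
f(4) ≈ 3.87298, f(29/6) ≈ 4.18330, f(17/3) ≈ 4.47214.
Sum = Δu · [f(4) + f(29/6) + f(17/3)].
Sum ≈ 10.44035.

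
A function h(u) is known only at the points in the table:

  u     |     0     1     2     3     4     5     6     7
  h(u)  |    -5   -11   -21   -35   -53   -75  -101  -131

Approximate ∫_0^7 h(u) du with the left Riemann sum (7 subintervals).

-301

Δu = 1.
Sum = 1·[(-5) + (-11) + (-21) + (-35) + (-53) + (-75) + (-101)] = -301.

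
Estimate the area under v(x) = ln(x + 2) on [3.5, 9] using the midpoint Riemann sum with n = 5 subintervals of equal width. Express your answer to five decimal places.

Δx = (9 − 3.5)/5 = 1.1.
Midpoints: 4.05, 5.15, 6.25, 7.35, 8.45.
v(4.05) ≈ 1.80006, v(5.15) ≈ 1.96711, v(6.25) ≈ 2.11021, v(7.35) ≈ 2.23538, v(8.45) ≈ 2.34660.
Sum = Δx · [v(4.05) + v(5.15) + v(6.25) + v(7.35) + v(8.45)].
Sum ≈ 11.50530.

11.50530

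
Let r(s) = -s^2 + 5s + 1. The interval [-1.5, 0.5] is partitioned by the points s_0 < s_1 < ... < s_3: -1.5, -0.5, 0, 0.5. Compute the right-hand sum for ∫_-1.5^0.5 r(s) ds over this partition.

Subinterval widths: 1, 0.5, 0.5.
Right endpoints: -0.5, 0, 0.5.
r(-0.5) = -1.75, r(0) = 1, r(0.5) = 3.25.
Sum = Σ Δs_i · r(s_i).
Sum = 0.375.

0.375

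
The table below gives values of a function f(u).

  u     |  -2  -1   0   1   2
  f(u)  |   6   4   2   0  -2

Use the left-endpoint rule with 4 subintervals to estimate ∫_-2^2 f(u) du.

Δu = 1.
Sum = 1·[6 + 4 + 2 + 0] = 12.

12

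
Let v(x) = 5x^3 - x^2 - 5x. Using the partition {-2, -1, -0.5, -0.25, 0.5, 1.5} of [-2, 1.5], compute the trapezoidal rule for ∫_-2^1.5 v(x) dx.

Subinterval widths: 1, 0.5, 0.25, 0.75, 1.
v(-2) = -34, v(-1) = -1, v(-0.5) = 1.625, v(-0.25) = 1.109375, v(0.5) = -2.125, v(1.5) = 7.125.
On each subinterval the trapezoid contributes (Δx_i/2)·[v(x_{i-1}) + v(x_i)].
Sum = -14.8828125.

-14.8828125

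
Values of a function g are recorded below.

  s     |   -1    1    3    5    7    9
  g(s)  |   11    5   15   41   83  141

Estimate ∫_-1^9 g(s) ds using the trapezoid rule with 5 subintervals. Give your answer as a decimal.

Δs = 2.
T_5 = (2/2)·[11 + 2·5 + 2·15 + 2·41 + 2·83 + 141] = 440.

440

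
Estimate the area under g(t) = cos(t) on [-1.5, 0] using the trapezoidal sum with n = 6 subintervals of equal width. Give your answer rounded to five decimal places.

Δt = (0 − (-1.5))/6 = 0.25.
g(-1.5) ≈ 0.07074, g(-1.25) ≈ 0.31532, g(-1) ≈ 0.54030, g(-0.75) ≈ 0.73169, g(-0.5) ≈ 0.87758, g(-0.25) ≈ 0.96891, g(0) ≈ 1.00000.
T_6 = (Δt/2)·[g(t_0) + 2g(t_1) + ... + 2g(t_{5}) + g(t_6)].
Sum ≈ 0.99229.

0.99229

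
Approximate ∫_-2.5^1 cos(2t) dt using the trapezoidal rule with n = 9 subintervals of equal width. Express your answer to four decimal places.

Δt = (1 − (-2.5))/9 = 7/18.
f(-2.5) ≈ 0.2837, f(-19/9) ≈ -0.4708, f(-31/18) ≈ -0.9545, f(-4/3) ≈ -0.8893, f(-17/18) ≈ -0.3128, f(-5/9) ≈ 0.4437, f(-1/6) ≈ 0.9450, f(2/9) ≈ 0.9028, f(11/18) ≈ 0.3416, f(1) ≈ -0.4161.
T_9 = (Δt/2)·[f(t_0) + 2f(t_1) + ... + 2f(t_{8}) + f(t_9)].
Sum ≈ -0.0235.

-0.0235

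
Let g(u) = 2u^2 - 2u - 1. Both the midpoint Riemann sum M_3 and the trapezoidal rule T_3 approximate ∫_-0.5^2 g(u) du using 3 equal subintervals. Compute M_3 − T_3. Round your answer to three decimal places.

-0.868

M_3 ≈ -1.12269.
T_3 ≈ -0.25463.
M_3 − T_3 ≈ -0.868.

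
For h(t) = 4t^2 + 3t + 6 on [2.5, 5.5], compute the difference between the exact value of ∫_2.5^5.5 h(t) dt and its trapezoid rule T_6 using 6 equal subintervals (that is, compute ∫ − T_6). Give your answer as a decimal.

-0.5

Exact integral: ∫_2.5^5.5 h(t) dt = 255.
T_6 = 255.5.
Error = 255 − 255.5 = -0.5.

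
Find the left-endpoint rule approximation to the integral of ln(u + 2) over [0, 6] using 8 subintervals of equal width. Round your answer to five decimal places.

8.71190

Δu = (6 − 0)/8 = 0.75.
Left endpoints: 0, 0.75, 1.5, 2.25, 3, 3.75, 4.5, 5.25.
f(0) ≈ 0.69315, f(0.75) ≈ 1.01160, f(1.5) ≈ 1.25276, f(2.25) ≈ 1.44692, f(3) ≈ 1.60944, f(3.75) ≈ 1.74920, f(4.5) ≈ 1.87180, f(5.25) ≈ 1.98100.
Sum = Δu · [f(0) + f(0.75) + f(1.5) + ...].
Sum ≈ 8.71190.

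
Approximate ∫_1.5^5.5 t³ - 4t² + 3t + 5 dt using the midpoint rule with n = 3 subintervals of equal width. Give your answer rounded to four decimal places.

Δt = (5.5 − 1.5)/3 = 4/3.
Midpoints: 13/6, 3.5, 29/6.
f(13/6) = 625/216, f(3.5) = 9.375, f(29/6) = 8417/216.
Sum = Δt · [f(13/6) + f(3.5) + f(29/6)].
Sum ≈ 68.3148.

68.3148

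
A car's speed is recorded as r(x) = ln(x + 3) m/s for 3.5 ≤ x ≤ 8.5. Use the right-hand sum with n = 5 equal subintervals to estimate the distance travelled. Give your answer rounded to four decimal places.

Δx = (8.5 − 3.5)/5 = 1.
Right endpoints: 4.5, 5.5, 6.5, 7.5, 8.5.
r(4.5) ≈ 2.0149, r(5.5) ≈ 2.1401, r(6.5) ≈ 2.2513, r(7.5) ≈ 2.3514, r(8.5) ≈ 2.4423.
Sum = Δx · [r(4.5) + r(5.5) + r(6.5) + r(7.5) + r(8.5)].
Sum ≈ 11.2000.

11.2000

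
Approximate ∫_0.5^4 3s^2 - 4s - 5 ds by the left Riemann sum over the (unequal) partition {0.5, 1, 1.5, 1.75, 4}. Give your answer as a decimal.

-13.515625

Subinterval widths: 0.5, 0.5, 0.25, 2.25.
Left endpoints: 0.5, 1, 1.5, 1.75.
f(0.5) = -6.25, f(1) = -6, f(1.5) = -4.25, f(1.75) = -2.8125.
Sum = Σ Δs_i · f(s_i).
Sum = -13.515625.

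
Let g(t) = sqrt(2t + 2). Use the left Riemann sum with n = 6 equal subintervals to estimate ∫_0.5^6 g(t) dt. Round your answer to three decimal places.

14.786

Δt = (6 − 0.5)/6 = 11/12.
Left endpoints: 0.5, 17/12, 7/3, 3.25, 25/6, 61/12.
g(0.5) ≈ 1.732, g(17/12) ≈ 2.198, g(7/3) ≈ 2.582, g(3.25) ≈ 2.915, g(25/6) ≈ 3.215, g(61/12) ≈ 3.488.
Sum = Δt · [g(0.5) + g(17/12) + g(7/3) + ...].
Sum ≈ 14.786.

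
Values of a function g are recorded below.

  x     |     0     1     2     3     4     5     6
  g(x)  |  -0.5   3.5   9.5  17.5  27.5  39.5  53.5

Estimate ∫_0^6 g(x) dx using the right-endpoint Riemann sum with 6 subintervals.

Δx = 1.
Sum = 1·[3.5 + 9.5 + 17.5 + 27.5 + 39.5 + 53.5] = 151.

151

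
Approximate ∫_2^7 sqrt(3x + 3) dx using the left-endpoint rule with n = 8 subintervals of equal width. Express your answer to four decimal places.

Δx = (7 − 2)/8 = 0.625.
Left endpoints: 2, 2.625, 3.25, 3.875, 4.5, 5.125, 5.75, 6.375.
f(2) ≈ 3.0000, f(2.625) ≈ 3.2977, f(3.25) ≈ 3.5707, f(3.875) ≈ 3.8243, f(4.5) ≈ 4.0620, f(5.125) ≈ 4.2866, f(5.75) ≈ 4.5000, f(6.375) ≈ 4.7037.
Sum = Δx · [f(2) + f(2.625) + f(3.25) + ...].
Sum ≈ 19.5282.

19.5282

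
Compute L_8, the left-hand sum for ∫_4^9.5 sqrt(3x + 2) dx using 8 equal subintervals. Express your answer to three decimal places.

Δx = (9.5 − 4)/8 = 0.6875.
Left endpoints: 4, 4.6875, 5.375, 6.0625, 6.75, 7.4375, 8.125, 8.8125.
f(4) ≈ 3.742, f(4.6875) ≈ 4.008, f(5.375) ≈ 4.257, f(6.0625) ≈ 4.493, f(6.75) ≈ 4.717, f(7.4375) ≈ 4.931, f(8.125) ≈ 5.136, f(8.8125) ≈ 5.333.
Sum = Δx · [f(4) + f(4.6875) + f(5.375) + ...].
Sum ≈ 25.173.

25.173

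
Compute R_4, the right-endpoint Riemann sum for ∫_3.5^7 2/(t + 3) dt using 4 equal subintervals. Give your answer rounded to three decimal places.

Δt = (7 − 3.5)/4 = 0.875.
Right endpoints: 4.375, 5.25, 6.125, 7.
f(4.375) = 16/59, f(5.25) = 8/33, f(6.125) = 16/73, f(7) = 0.2.
Sum = Δt · [f(4.375) + f(5.25) + f(6.125) + f(7)].
Sum ≈ 0.816.

0.816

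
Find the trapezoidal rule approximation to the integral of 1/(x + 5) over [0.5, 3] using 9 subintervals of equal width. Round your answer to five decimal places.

0.37481

Δx = (3 − 0.5)/9 = 5/18.
f(0.5) = 2/11, f(7/9) = 9/52, f(19/18) = 18/109, f(4/3) = 3/19, f(29/18) = 18/119, f(17/9) = 9/62, f(13/6) = 6/43, f(22/9) = 9/67, f(49/18) = 18/139, f(3) = 0.125.
T_9 = (Δx/2)·[f(x_0) + 2f(x_1) + ... + 2f(x_{8}) + f(x_9)].
Sum ≈ 0.37481.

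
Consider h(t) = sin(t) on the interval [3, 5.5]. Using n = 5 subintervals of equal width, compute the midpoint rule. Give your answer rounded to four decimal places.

-1.7165

Δt = (5.5 − 3)/5 = 0.5.
Midpoints: 3.25, 3.75, 4.25, 4.75, 5.25.
h(3.25) ≈ -0.1082, h(3.75) ≈ -0.5716, h(4.25) ≈ -0.8950, h(4.75) ≈ -0.9993, h(5.25) ≈ -0.8589.
Sum = Δt · [h(3.25) + h(3.75) + h(4.25) + h(4.75) + h(5.25)].
Sum ≈ -1.7165.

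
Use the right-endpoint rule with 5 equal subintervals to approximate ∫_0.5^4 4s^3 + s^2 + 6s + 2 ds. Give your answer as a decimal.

441.77

Δs = (4 − 0.5)/5 = 0.7.
Right endpoints: 1.2, 1.9, 2.6, 3.3, 4.
f(1.2) = 17.552, f(1.9) = 44.446, f(2.6) = 94.664, f(3.3) = 176.438, f(4) = 298.
Sum = Δs · [f(1.2) + f(1.9) + f(2.6) + f(3.3) + f(4)].
Sum = 441.77.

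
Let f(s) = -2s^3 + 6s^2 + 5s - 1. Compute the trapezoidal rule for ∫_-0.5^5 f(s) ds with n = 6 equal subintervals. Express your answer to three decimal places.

Δs = (5 − (-0.5))/6 = 11/12.
f(-0.5) = -1.75, f(5/12) = 1711/864, f(4/3) = 313/27, f(2.25) = 17.84375, f(19/6) = 1241/108, f(49/12) = -14437/864, f(5) = -76.
T_6 = (Δs/2)·[f(s_0) + 2f(s_1) + ... + 2f(s_{5}) + f(s_6)].
Sum ≈ -11.621.

-11.621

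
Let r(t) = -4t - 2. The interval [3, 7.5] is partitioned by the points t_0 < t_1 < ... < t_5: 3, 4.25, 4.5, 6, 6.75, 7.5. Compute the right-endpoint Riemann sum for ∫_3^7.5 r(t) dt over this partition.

Subinterval widths: 1.25, 0.25, 1.5, 0.75, 0.75.
Right endpoints: 4.25, 4.5, 6, 6.75, 7.5.
r(4.25) = -19, r(4.5) = -20, r(6) = -26, r(6.75) = -29, r(7.5) = -32.
Sum = Σ Δt_i · r(t_i).
Sum = -113.5.

-113.5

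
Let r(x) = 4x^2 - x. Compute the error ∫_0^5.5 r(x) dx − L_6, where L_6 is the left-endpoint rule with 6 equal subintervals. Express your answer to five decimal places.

49.85648

Exact integral: ∫_0^5.5 r(x) dx ≈ 206.7083333.
L_6 ≈ 156.8518519.
Error ≈ 206.7083333 − 156.8518519 ≈ 49.85648.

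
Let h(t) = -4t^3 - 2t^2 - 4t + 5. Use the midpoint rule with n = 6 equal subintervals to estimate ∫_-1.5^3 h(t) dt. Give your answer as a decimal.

-84.8671875

Δt = (3 − (-1.5))/6 = 0.75.
Midpoints: -1.125, -0.375, 0.375, 1.125, 1.875, 2.625.
h(-1.125) = 12.6640625, h(-0.375) = 6.4296875, h(0.375) = 3.0078125, h(1.125) = -7.7265625, h(1.875) = -35.8984375, h(2.625) = -91.6328125.
Sum = Δt · [h(-1.125) + h(-0.375) + h(0.375) + ...].
Sum = -84.8671875.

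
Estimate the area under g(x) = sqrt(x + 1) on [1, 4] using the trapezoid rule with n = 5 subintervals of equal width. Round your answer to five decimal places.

5.56405

Δx = (4 − 1)/5 = 0.6.
g(1) ≈ 1.41421, g(1.6) ≈ 1.61245, g(2.2) ≈ 1.78885, g(2.8) ≈ 1.94936, g(3.4) ≈ 2.09762, g(4) ≈ 2.23607.
T_5 = (Δx/2)·[g(x_0) + 2g(x_1) + ... + 2g(x_{4}) + g(x_5)].
Sum ≈ 5.56405.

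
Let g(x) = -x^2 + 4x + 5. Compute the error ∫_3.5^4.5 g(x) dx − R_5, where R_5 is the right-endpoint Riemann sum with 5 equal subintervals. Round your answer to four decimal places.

0.4067

Exact integral: ∫_3.5^4.5 g(x) dx ≈ 4.916667.
R_5 = 4.51.
Error ≈ 4.916667 − 4.51 ≈ 0.4067.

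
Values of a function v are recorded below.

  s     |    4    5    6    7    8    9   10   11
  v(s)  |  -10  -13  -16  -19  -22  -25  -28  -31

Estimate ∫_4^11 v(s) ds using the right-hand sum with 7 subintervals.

-154

Δs = 1.
Sum = 1·[(-13) + (-16) + (-19) + (-22) + (-25) + (-28) + (-31)] = -154.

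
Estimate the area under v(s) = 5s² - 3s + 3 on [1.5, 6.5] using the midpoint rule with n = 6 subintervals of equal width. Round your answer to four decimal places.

Δs = (6.5 − 1.5)/6 = 5/6.
Midpoints: 23/12, 2.75, 43/12, 53/12, 5.25, 73/12.
v(23/12) = 2249/144, v(2.75) = 32.5625, v(43/12) = 8129/144, v(53/12) = 12569/144, v(5.25) = 125.0625, v(73/12) = 24449/144.
Sum = Δs · [v(23/12) + v(2.75) + v(43/12) + ...].
Sum ≈ 405.6366.

405.6366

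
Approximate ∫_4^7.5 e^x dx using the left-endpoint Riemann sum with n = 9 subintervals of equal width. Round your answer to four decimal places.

Δx = (7.5 − 4)/9 = 7/18.
Left endpoints: 4, 79/18, 43/9, 31/6, 50/9, 107/18, 19/3, 121/18, 64/9.
f(4) ≈ 54.5982, f(79/18) ≈ 80.5509, f(43/9) ≈ 118.8400, f(31/6) ≈ 175.3294, f(50/9) ≈ 258.6706, f(107/18) ≈ 381.6273, f(19/3) ≈ 563.0302, f(121/18) ≈ 830.6614, f(64/9) ≈ 1225.5085.
Sum = Δx · [f(4) + f(79/18) + f(43/9) + ...].
Sum ≈ 1434.5397.

1434.5397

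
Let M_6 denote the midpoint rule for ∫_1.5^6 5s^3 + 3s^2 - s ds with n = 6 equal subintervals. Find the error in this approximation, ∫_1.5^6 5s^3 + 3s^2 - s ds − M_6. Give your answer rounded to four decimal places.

Exact integral: ∫_1.5^6 f(s) ds = 1809.421875.
M_6 ≈ 1796.923828.
Error ≈ 1809.421875 − 1796.923828 ≈ 12.4980.

12.4980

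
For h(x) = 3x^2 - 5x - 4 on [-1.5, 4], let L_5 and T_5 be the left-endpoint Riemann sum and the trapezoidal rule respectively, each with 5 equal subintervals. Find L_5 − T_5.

-7.5625

L_5 = 6.765.
T_5 = 14.3275.
L_5 − T_5 = -7.5625.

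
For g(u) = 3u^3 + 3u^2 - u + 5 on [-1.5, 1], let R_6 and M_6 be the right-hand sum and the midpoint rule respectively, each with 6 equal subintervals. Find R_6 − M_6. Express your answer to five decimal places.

1.51367

R_6 ≈ 15.9396701.
M_6 ≈ 14.4259983.
R_6 − M_6 ≈ 1.51367.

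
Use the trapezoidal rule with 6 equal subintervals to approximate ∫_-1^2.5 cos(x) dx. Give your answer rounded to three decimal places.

1.399

Δx = (2.5 − (-1))/6 = 7/12.
f(-1) ≈ 0.540, f(-5/12) ≈ 0.914, f(1/6) ≈ 0.986, f(0.75) ≈ 0.732, f(4/3) ≈ 0.235, f(23/12) ≈ -0.339, f(2.5) ≈ -0.801.
T_6 = (Δx/2)·[f(x_0) + 2f(x_1) + ... + 2f(x_{5}) + f(x_6)].
Sum ≈ 1.399.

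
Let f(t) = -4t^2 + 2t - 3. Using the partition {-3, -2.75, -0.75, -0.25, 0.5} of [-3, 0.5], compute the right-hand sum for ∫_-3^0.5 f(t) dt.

Subinterval widths: 0.25, 2, 0.5, 0.75.
Right endpoints: -2.75, -0.75, -0.25, 0.5.
f(-2.75) = -38.75, f(-0.75) = -6.75, f(-0.25) = -3.75, f(0.5) = -3.
Sum = Σ Δt_i · f(t_i).
Sum = -27.3125.

-27.3125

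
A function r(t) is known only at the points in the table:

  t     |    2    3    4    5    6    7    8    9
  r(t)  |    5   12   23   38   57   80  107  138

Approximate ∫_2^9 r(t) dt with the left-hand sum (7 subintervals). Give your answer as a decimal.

322

Δt = 1.
Sum = 1·[5 + 12 + 23 + 38 + 57 + 80 + 107] = 322.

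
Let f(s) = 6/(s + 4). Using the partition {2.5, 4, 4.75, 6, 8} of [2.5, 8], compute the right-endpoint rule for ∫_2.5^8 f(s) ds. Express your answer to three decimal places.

3.389

Subinterval widths: 1.5, 0.75, 1.25, 2.
Right endpoints: 4, 4.75, 6, 8.
f(4) = 0.75, f(4.75) = 24/35, f(6) = 0.6, f(8) = 0.5.
Sum = Σ Δs_i · f(s_i).
Sum ≈ 3.389.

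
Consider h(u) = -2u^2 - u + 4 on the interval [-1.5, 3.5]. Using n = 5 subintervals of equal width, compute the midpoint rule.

-15

Δu = (3.5 − (-1.5))/5 = 1.
Midpoints: -1, 0, 1, 2, 3.
h(-1) = 3, h(0) = 4, h(1) = 1, h(2) = -6, h(3) = -17.
Sum = Δu · [h(-1) + h(0) + h(1) + h(2) + h(3)].
Sum = -15.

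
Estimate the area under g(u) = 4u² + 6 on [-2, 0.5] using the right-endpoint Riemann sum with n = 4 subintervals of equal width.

Δu = (0.5 − (-2))/4 = 0.625.
Right endpoints: -1.375, -0.75, -0.125, 0.5.
g(-1.375) = 13.5625, g(-0.75) = 8.25, g(-0.125) = 6.0625, g(0.5) = 7.
Sum = Δu · [g(-1.375) + g(-0.75) + g(-0.125) + g(0.5)].
Sum = 21.796875.

21.796875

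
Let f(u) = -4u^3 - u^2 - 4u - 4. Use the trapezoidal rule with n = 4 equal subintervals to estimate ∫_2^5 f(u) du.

-714.09375

Δu = (5 − 2)/4 = 0.75.
f(2) = -48, f(2.75) = -105.75, f(3.5) = -201.75, f(4.25) = -346.125, f(5) = -549.
T_4 = (Δu/2)·[f(u_0) + 2f(u_1) + 2f(u_2) + 2f(u_3) + f(u_4)].
Sum = -714.09375.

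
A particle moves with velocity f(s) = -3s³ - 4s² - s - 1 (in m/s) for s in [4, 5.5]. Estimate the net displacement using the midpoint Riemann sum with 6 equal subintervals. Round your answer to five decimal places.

Δs = (5.5 − 4)/6 = 0.25.
Midpoints: 4.125, 4.375, 4.625, 4.875, 5.125, 5.375.
f(4.125) = -145283/512, f(4.375) = -170577/512, f(4.625) = -198647/512, f(4.875) = -229637/512, f(5.125) = -263691/512, f(5.375) = -300953/512.
Sum = Δs · [f(4.125) + f(4.375) + f(4.625) + ...].
Sum ≈ -639.05664.

-639.05664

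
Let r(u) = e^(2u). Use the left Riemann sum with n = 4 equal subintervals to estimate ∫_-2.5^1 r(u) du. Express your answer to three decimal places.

Δu = (1 − (-2.5))/4 = 0.875.
Left endpoints: -2.5, -1.625, -0.75, 0.125.
r(-2.5) ≈ 0.007, r(-1.625) ≈ 0.039, r(-0.75) ≈ 0.223, r(0.125) ≈ 1.284.
Sum = Δu · [r(-2.5) + r(-1.625) + r(-0.75) + r(0.125)].
Sum ≈ 1.359.

1.359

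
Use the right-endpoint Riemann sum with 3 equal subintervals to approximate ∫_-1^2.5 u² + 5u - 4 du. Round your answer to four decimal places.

Δu = (2.5 − (-1))/3 = 7/6.
Right endpoints: 1/6, 4/3, 2.5.
f(1/6) = -113/36, f(4/3) = 40/9, f(2.5) = 14.75.
Sum = Δu · [f(1/6) + f(4/3) + f(2.5)].
Sum ≈ 18.7315.

18.7315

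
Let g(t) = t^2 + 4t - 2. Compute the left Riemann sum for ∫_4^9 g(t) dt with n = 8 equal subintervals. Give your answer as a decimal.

Δt = (9 − 4)/8 = 0.625.
Left endpoints: 4, 4.625, 5.25, 5.875, 6.5, 7.125, 7.75, 8.375.
g(4) = 30, g(4.625) = 37.890625, g(5.25) = 46.5625, g(5.875) = 56.015625, g(6.5) = 66.25, g(7.125) = 77.265625, g(7.75) = 89.0625, g(8.375) = 101.640625.
Sum = Δt · [g(4) + g(4.625) + g(5.25) + ...].
Sum = 315.4296875.

315.4296875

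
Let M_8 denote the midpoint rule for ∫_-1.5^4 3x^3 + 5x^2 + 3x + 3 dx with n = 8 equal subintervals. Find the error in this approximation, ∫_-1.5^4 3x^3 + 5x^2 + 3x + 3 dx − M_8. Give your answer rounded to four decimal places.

3.5203

Exact integral: ∫_-1.5^4 f(x) dx ≈ 337.619792.
M_8 ≈ 334.099487.
Error ≈ 337.619792 − 334.099487 ≈ 3.5203.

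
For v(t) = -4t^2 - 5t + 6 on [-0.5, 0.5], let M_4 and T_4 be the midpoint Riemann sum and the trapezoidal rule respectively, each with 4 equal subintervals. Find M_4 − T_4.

0.0625

M_4 = 5.6875.
T_4 = 5.625.
M_4 − T_4 = 0.0625.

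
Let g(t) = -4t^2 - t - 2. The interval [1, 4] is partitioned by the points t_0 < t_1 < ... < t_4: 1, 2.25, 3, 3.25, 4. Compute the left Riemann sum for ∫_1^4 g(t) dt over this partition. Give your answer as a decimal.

-73

Subinterval widths: 1.25, 0.75, 0.25, 0.75.
Left endpoints: 1, 2.25, 3, 3.25.
g(1) = -7, g(2.25) = -24.5, g(3) = -41, g(3.25) = -47.5.
Sum = Σ Δt_i · g(t_i).
Sum = -73.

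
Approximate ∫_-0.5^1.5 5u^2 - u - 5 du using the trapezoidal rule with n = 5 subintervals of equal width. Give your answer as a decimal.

Δu = (1.5 − (-0.5))/5 = 0.4.
f(-0.5) = -3.25, f(-0.1) = -4.85, f(0.3) = -4.85, f(0.7) = -3.25, f(1.1) = -0.05, f(1.5) = 4.75.
T_5 = (Δu/2)·[f(u_0) + 2f(u_1) + ... + 2f(u_{4}) + f(u_5)].
Sum = -4.9.

-4.9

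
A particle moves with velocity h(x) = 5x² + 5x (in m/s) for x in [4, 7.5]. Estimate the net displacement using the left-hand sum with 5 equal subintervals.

621.95

Δx = (7.5 − 4)/5 = 0.7.
Left endpoints: 4, 4.7, 5.4, 6.1, 6.8.
h(4) = 100, h(4.7) = 133.95, h(5.4) = 172.8, h(6.1) = 216.55, h(6.8) = 265.2.
Sum = Δx · [h(4) + h(4.7) + h(5.4) + h(6.1) + h(6.8)].
Sum = 621.95.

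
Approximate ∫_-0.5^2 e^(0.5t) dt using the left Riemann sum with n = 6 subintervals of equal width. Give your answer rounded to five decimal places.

Δt = (2 − (-0.5))/6 = 5/12.
Left endpoints: -0.5, -1/12, 1/3, 0.75, 7/6, 19/12.
f(-0.5) ≈ 0.77880, f(-1/12) ≈ 0.95919, f(1/3) ≈ 1.18136, f(0.75) ≈ 1.45499, f(7/6) ≈ 1.79200, f(19/12) ≈ 2.20707.
Sum = Δt · [f(-0.5) + f(-1/12) + f(1/3) + ...].
Sum ≈ 3.48892.

3.48892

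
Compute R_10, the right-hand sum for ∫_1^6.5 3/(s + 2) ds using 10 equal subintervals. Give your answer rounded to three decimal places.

Δs = (6.5 − 1)/10 = 0.55.
Right endpoints: 1.55, 2.1, 2.65, 3.2, 3.75, 4.3, 4.85, 5.4, 5.95, 6.5.
f(1.55) = 60/71, f(2.1) = 30/41, f(2.65) = 20/31, f(3.2) = 15/26, f(3.75) = 12/23, f(4.3) = 10/21, f(4.85) = 60/137, f(5.4) = 15/37, f(5.95) = 20/53, f(6.5) = 6/17.
Sum = Δs · [f(1.55) + f(2.1) + f(2.65) + ...].
Sum ≈ 2.954.

2.954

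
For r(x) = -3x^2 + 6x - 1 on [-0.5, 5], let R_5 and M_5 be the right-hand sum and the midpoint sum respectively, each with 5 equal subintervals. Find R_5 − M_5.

-27.67875

R_5 = -82.39.
M_5 = -54.71125.
R_5 − M_5 = -27.67875.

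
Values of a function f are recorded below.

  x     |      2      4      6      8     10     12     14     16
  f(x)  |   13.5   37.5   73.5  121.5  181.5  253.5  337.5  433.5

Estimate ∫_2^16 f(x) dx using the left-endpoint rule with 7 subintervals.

Δx = 2.
Sum = 2·[13.5 + 37.5 + 73.5 + 121.5 + 181.5 + 253.5 + 337.5] = 2037.

2037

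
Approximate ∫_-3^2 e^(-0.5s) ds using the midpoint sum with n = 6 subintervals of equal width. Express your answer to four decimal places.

8.1684

Δs = (2 − (-3))/6 = 5/6.
Midpoints: -31/12, -1.75, -11/12, -1/12, 0.75, 19/12.
f(-31/12) ≈ 3.6388, f(-1.75) ≈ 2.3989, f(-11/12) ≈ 1.5814, f(-1/12) ≈ 1.0425, f(0.75) ≈ 0.6873, f(19/12) ≈ 0.4531.
Sum = Δs · [f(-31/12) + f(-1.75) + f(-11/12) + ...].
Sum ≈ 8.1684.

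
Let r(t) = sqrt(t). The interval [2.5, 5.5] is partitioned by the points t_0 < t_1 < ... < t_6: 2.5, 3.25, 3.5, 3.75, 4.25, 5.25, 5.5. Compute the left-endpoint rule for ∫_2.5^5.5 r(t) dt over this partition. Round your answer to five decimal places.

Subinterval widths: 0.75, 0.25, 0.25, 0.5, 1, 0.25.
Left endpoints: 2.5, 3.25, 3.5, 3.75, 4.25, 5.25.
r(2.5) ≈ 1.58114, r(3.25) ≈ 1.80278, r(3.5) ≈ 1.87083, r(3.75) ≈ 1.93649, r(4.25) ≈ 2.06155, r(5.25) ≈ 2.29129.
Sum = Σ Δt_i · r(t_i).
Sum ≈ 5.70688.

5.70688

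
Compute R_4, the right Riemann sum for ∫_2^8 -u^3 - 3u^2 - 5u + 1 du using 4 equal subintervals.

-2244

Δu = (8 − 2)/4 = 1.5.
Right endpoints: 3.5, 5, 6.5, 8.
f(3.5) = -96.125, f(5) = -224, f(6.5) = -432.875, f(8) = -743.
Sum = Δu · [f(3.5) + f(5) + f(6.5) + f(8)].
Sum = -2244.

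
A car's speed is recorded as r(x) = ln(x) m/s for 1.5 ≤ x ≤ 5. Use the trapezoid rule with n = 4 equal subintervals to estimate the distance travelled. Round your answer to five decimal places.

Δx = (5 − 1.5)/4 = 0.875.
r(1.5) ≈ 0.40547, r(2.375) ≈ 0.86500, r(3.25) ≈ 1.17865, r(4.125) ≈ 1.41707, r(5) ≈ 1.60944.
T_4 = (Δx/2)·[r(x_0) + 2r(x_1) + 2r(x_2) + 2r(x_3) + r(x_4)].
Sum ≈ 3.90965.

3.90965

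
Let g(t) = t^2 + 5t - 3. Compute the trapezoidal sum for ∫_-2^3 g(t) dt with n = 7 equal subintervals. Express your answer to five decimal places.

9.59184

Δt = (3 − (-2))/7 = 5/7.
g(-2) = -9, g(-9/7) = -381/49, g(-4/7) = -271/49, g(1/7) = -111/49, g(6/7) = 99/49, g(11/7) = 359/49, g(16/7) = 669/49, g(3) = 21.
T_7 = (Δt/2)·[g(t_0) + 2g(t_1) + ... + 2g(t_{6}) + g(t_7)].
Sum ≈ 9.59184.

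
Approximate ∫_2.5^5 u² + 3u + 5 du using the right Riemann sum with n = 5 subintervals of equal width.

Δu = (5 − 2.5)/5 = 0.5.
Right endpoints: 3, 3.5, 4, 4.5, 5.
f(3) = 23, f(3.5) = 27.75, f(4) = 33, f(4.5) = 38.75, f(5) = 45.
Sum = Δu · [f(3) + f(3.5) + f(4) + f(4.5) + f(5)].
Sum = 83.75.

83.75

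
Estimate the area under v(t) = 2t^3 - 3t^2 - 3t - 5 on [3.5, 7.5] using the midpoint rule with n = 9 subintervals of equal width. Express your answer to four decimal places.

1040.0247

Δt = (7.5 − 3.5)/9 = 4/9.
Midpoints: 67/18, 25/6, 83/18, 91/18, 5.5, 107/18, 115/18, 41/6, 131/18.
v(67/18) = 66209/1458, v(25/6) = 4055/54, v(83/18) = 165433/1458, v(91/18) = 235589/1458, v(5.5) = 220.5, v(107/18) = 424669/1458, v(115/18) = 546665/1458, v(41/6) = 25519/54, v(131/18) = 853249/1458.
Sum = Δt · [v(67/18) + v(25/6) + v(83/18) + ...].
Sum ≈ 1040.0247.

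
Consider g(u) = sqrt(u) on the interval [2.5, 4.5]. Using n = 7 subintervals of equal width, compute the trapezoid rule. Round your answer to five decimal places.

Δu = (4.5 − 2.5)/7 = 2/7.
g(2.5) ≈ 1.58114, g(39/14) ≈ 1.66905, g(43/14) ≈ 1.75255, g(47/14) ≈ 1.83225, g(51/14) ≈ 1.90863, g(55/14) ≈ 1.98206, g(59/14) ≈ 2.05287, g(4.5) ≈ 2.12132.
T_7 = (Δu/2)·[g(u_0) + 2g(u_1) + ... + 2g(u_{6}) + g(u_7)].
Sum ≈ 3.72818.

3.72818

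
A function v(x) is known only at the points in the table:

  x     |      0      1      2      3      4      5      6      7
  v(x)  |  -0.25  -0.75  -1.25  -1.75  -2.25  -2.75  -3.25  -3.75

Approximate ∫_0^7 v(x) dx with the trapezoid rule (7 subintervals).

-14

Δx = 1.
T_7 = (1/2)·[(-0.25) + 2·(-0.75) + 2·(-1.25) + 2·(-1.75) + 2·(-2.25) + 2·(-2.75) + 2·(-3.25) + (-3.75)] = -14.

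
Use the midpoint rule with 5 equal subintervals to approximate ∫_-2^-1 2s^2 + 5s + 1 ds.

-1.84

Δs = (-1 − (-2))/5 = 0.2.
Midpoints: -1.9, -1.7, -1.5, -1.3, -1.1.
f(-1.9) = -1.28, f(-1.7) = -1.72, f(-1.5) = -2, f(-1.3) = -2.12, f(-1.1) = -2.08.
Sum = Δs · [f(-1.9) + f(-1.7) + f(-1.5) + f(-1.3) + f(-1.1)].
Sum = -1.84.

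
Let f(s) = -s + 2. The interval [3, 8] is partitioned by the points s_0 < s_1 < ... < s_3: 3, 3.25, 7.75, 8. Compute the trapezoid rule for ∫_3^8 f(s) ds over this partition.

-17.5

Subinterval widths: 0.25, 4.5, 0.25.
f(3) = -1, f(3.25) = -1.25, f(7.75) = -5.75, f(8) = -6.
On each subinterval the trapezoid contributes (Δs_i/2)·[f(s_{i-1}) + f(s_i)].
Sum = -17.5.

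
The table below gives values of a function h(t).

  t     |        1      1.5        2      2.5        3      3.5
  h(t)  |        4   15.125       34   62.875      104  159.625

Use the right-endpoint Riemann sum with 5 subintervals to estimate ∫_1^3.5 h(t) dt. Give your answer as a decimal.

187.8125

Δt = 0.5.
Sum = 0.5·[15.125 + 34 + 62.875 + 104 + 159.625] = 187.8125.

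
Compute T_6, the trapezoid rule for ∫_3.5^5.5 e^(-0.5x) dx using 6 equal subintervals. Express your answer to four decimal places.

Δx = (5.5 − 3.5)/6 = 1/3.
f(3.5) ≈ 0.1738, f(23/6) ≈ 0.1471, f(25/6) ≈ 0.1245, f(4.5) ≈ 0.1054, f(29/6) ≈ 0.0892, f(31/6) ≈ 0.0755, f(5.5) ≈ 0.0639.
T_6 = (Δx/2)·[f(x_0) + 2f(x_1) + ... + 2f(x_{5}) + f(x_6)].
Sum ≈ 0.2202.

0.2202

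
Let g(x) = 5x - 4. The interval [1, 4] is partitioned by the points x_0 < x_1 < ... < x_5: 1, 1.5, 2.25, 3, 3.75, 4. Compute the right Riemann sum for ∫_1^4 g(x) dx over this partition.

30.5

Subinterval widths: 0.5, 0.75, 0.75, 0.75, 0.25.
Right endpoints: 1.5, 2.25, 3, 3.75, 4.
g(1.5) = 3.5, g(2.25) = 7.25, g(3) = 11, g(3.75) = 14.75, g(4) = 16.
Sum = Σ Δx_i · g(x_i).
Sum = 30.5.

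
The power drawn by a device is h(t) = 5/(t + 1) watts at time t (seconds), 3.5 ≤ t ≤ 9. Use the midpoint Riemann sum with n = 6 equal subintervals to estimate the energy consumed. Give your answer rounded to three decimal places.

Δt = (9 − 3.5)/6 = 11/12.
Midpoints: 95/24, 4.875, 139/24, 161/24, 7.625, 205/24.
h(95/24) = 120/119, h(4.875) = 40/47, h(139/24) = 120/163, h(161/24) = 24/37, h(7.625) = 40/69, h(205/24) = 120/229.
Sum = Δt · [h(95/24) + h(4.875) + h(139/24) + ...].
Sum ≈ 3.986.

3.986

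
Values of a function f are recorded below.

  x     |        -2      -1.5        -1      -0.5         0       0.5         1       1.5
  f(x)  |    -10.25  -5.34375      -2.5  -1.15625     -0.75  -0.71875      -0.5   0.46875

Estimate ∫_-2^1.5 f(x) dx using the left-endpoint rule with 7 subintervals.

-10.609375

Δx = 0.5.
Sum = 0.5·[(-10.25) + (-5.34375) + (-2.5) + (-1.15625) + (-0.75) + (-0.71875) + (-0.5)] = -10.609375.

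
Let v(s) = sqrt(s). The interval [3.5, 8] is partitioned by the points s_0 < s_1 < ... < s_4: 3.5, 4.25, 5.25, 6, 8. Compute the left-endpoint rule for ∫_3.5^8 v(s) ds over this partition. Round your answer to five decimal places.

Subinterval widths: 0.75, 1, 0.75, 2.
Left endpoints: 3.5, 4.25, 5.25, 6.
v(3.5) ≈ 1.87083, v(4.25) ≈ 2.06155, v(5.25) ≈ 2.29129, v(6) ≈ 2.44949.
Sum = Σ Δs_i · v(s_i).
Sum ≈ 10.08212.

10.08212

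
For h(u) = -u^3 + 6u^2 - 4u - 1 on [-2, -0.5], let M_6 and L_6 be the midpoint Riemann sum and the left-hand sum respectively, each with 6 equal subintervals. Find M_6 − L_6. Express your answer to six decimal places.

M_6 ≈ 25.65820312.
L_6 = 30.43359375.
M_6 − L_6 ≈ -4.775391.

-4.775391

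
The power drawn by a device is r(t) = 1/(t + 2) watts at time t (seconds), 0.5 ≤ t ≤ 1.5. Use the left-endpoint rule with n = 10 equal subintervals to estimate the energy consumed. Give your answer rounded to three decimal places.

Δt = (1.5 − 0.5)/10 = 0.1.
Left endpoints: 0.5, 0.6, 0.7, 0.8, 0.9, 1, 1.1, 1.2, 1.3, 1.4.
r(0.5) = 0.4, r(0.6) = 5/13, r(0.7) = 10/27, r(0.8) = 5/14, r(0.9) = 10/29, r(1) = 1/3, r(1.1) = 10/31, r(1.2) = 0.3125, r(1.3) = 10/33, r(1.4) = 5/17.
Sum = Δt · [r(0.5) + r(0.6) + r(0.7) + ...].
Sum ≈ 0.342.

0.342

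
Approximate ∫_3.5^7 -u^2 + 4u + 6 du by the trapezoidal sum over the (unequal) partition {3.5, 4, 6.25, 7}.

-7.53125

Subinterval widths: 0.5, 2.25, 0.75.
f(3.5) = 7.75, f(4) = 6, f(6.25) = -8.0625, f(7) = -15.
On each subinterval the trapezoid contributes (Δu_i/2)·[f(u_{i-1}) + f(u_i)].
Sum = -7.53125.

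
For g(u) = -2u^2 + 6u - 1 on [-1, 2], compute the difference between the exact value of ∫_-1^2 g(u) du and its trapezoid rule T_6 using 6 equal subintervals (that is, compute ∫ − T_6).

0.25

Exact integral: ∫_-1^2 g(u) du = 0.
T_6 = -0.25.
Error = 0 − (-0.25) = 0.25.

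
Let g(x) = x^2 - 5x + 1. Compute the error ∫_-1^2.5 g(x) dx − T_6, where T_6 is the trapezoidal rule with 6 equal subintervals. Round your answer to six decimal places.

-0.198495

Exact integral: ∫_-1^2.5 g(x) dx ≈ -4.08333333.
T_6 ≈ -3.88483796.
Error ≈ -4.08333333 − (-3.88483796) ≈ -0.198495.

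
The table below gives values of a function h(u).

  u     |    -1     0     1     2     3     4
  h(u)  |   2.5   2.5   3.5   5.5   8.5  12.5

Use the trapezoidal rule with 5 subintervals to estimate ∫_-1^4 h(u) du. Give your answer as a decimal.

Δu = 1.
T_5 = (1/2)·[2.5 + 2·2.5 + 2·3.5 + 2·5.5 + 2·8.5 + 12.5] = 27.5.

27.5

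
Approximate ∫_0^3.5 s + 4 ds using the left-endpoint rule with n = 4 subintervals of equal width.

18.59375

Δs = (3.5 − 0)/4 = 0.875.
Left endpoints: 0, 0.875, 1.75, 2.625.
f(0) = 4, f(0.875) = 4.875, f(1.75) = 5.75, f(2.625) = 6.625.
Sum = Δs · [f(0) + f(0.875) + f(1.75) + f(2.625)].
Sum = 18.59375.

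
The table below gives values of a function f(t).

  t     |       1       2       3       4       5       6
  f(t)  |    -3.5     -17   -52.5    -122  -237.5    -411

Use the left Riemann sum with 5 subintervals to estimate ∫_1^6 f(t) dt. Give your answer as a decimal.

-432.5

Δt = 1.
Sum = 1·[(-3.5) + (-17) + (-52.5) + (-122) + (-237.5)] = -432.5.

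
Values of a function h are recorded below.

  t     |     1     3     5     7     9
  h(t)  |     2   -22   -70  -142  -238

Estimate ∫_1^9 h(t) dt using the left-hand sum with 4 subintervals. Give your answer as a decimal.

Δt = 2.
Sum = 2·[2 + (-22) + (-70) + (-142)] = -464.

-464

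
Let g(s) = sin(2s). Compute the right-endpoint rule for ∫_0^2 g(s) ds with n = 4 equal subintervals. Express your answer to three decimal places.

0.568

Δs = (2 − 0)/4 = 0.5.
Right endpoints: 0.5, 1, 1.5, 2.
g(0.5) ≈ 0.841, g(1) ≈ 0.909, g(1.5) ≈ 0.141, g(2) ≈ -0.757.
Sum = Δs · [g(0.5) + g(1) + g(1.5) + g(2)].
Sum ≈ 0.568.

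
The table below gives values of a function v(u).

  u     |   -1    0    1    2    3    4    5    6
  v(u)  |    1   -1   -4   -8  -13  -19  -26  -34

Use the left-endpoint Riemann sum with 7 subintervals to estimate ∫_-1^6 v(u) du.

-70

Δu = 1.
Sum = 1·[1 + (-1) + (-4) + (-8) + (-13) + (-19) + (-26)] = -70.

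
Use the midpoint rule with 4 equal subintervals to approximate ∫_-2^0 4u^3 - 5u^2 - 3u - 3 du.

Δu = (0 − (-2))/4 = 0.5.
Midpoints: -1.75, -1.25, -0.75, -0.25.
f(-1.75) = -34.5, f(-1.25) = -14.875, f(-0.75) = -5.25, f(-0.25) = -2.625.
Sum = Δu · [f(-1.75) + f(-1.25) + f(-0.75) + f(-0.25)].
Sum = -28.625.

-28.625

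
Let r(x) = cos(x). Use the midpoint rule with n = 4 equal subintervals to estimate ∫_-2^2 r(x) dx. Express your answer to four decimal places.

Δx = (2 − (-2))/4 = 1.
Midpoints: -1.5, -0.5, 0.5, 1.5.
r(-1.5) ≈ 0.0707, r(-0.5) ≈ 0.8776, r(0.5) ≈ 0.8776, r(1.5) ≈ 0.0707.
Sum = Δx · [r(-1.5) + r(-0.5) + r(0.5) + r(1.5)].
Sum ≈ 1.8966.

1.8966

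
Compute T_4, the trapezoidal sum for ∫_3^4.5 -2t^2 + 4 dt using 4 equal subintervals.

Δt = (4.5 − 3)/4 = 0.375.
f(3) = -14, f(3.375) = -18.78125, f(3.75) = -24.125, f(4.125) = -30.03125, f(4.5) = -36.5.
T_4 = (Δt/2)·[f(t_0) + 2f(t_1) + 2f(t_2) + 2f(t_3) + f(t_4)].
Sum = -36.8203125.

-36.8203125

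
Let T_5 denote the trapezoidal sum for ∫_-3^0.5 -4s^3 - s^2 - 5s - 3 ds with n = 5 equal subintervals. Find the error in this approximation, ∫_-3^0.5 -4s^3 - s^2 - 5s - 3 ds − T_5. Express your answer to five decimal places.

-4.00167

Exact integral: ∫_-3^0.5 f(s) ds ≈ 83.2708333.
T_5 = 87.2725.
Error ≈ 83.2708333 − 87.2725 ≈ -4.00167.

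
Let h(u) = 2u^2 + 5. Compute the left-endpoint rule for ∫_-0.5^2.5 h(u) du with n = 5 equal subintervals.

Δu = (2.5 − (-0.5))/5 = 0.6.
Left endpoints: -0.5, 0.1, 0.7, 1.3, 1.9.
h(-0.5) = 5.5, h(0.1) = 5.02, h(0.7) = 5.98, h(1.3) = 8.38, h(1.9) = 12.22.
Sum = Δu · [h(-0.5) + h(0.1) + h(0.7) + h(1.3) + h(1.9)].
Sum = 22.26.

22.26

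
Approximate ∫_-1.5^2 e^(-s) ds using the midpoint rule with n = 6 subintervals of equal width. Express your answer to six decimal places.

Δs = (2 − (-1.5))/6 = 7/12.
Midpoints: -29/24, -0.625, -1/24, 13/24, 1.125, 41/24.
f(-29/24) ≈ 3.347900, f(-0.625) ≈ 1.868246, f(-1/24) ≈ 1.042547, f(13/24) ≈ 0.581778, f(1.125) ≈ 0.324652, f(41/24) ≈ 0.181167.
Sum = Δs · [f(-29/24) + f(-0.625) + f(-1/24) + ...].
Sum ≈ 4.285336.

4.285336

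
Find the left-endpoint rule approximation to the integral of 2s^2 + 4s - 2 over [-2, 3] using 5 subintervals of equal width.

10

Δs = (3 − (-2))/5 = 1.
Left endpoints: -2, -1, 0, 1, 2.
f(-2) = -2, f(-1) = -4, f(0) = -2, f(1) = 4, f(2) = 14.
Sum = Δs · [f(-2) + f(-1) + f(0) + f(1) + f(2)].
Sum = 10.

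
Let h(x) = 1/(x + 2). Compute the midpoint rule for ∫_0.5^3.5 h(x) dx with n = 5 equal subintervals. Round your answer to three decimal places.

Δx = (3.5 − 0.5)/5 = 0.6.
Midpoints: 0.8, 1.4, 2, 2.6, 3.2.
h(0.8) = 5/14, h(1.4) = 5/17, h(2) = 0.25, h(2.6) = 5/23, h(3.2) = 5/26.
Sum = Δx · [h(0.8) + h(1.4) + h(2) + h(2.6) + h(3.2)].
Sum ≈ 0.787.

0.787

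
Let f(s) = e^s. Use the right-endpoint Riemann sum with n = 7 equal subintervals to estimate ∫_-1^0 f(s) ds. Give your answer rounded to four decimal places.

0.6783

Δs = (0 − (-1))/7 = 1/7.
Right endpoints: -6/7, -5/7, -4/7, -3/7, -2/7, -1/7, 0.
f(-6/7) ≈ 0.4244, f(-5/7) ≈ 0.4895, f(-4/7) ≈ 0.5647, f(-3/7) ≈ 0.6514, f(-2/7) ≈ 0.7515, f(-1/7) ≈ 0.8669, f(0) ≈ 1.0000.
Sum = Δs · [f(-6/7) + f(-5/7) + f(-4/7) + ...].
Sum ≈ 0.6783.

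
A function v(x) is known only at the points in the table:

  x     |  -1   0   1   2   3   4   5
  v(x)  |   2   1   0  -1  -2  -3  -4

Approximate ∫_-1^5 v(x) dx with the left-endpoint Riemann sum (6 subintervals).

Δx = 1.
Sum = 1·[2 + 1 + 0 + (-1) + (-2) + (-3)] = -3.

-3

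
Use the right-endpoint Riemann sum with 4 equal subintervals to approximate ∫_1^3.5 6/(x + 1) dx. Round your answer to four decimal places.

Δx = (3.5 − 1)/4 = 0.625.
Right endpoints: 1.625, 2.25, 2.875, 3.5.
f(1.625) = 16/7, f(2.25) = 24/13, f(2.875) = 48/31, f(3.5) = 4/3.
Sum = Δx · [f(1.625) + f(2.25) + f(2.875) + f(3.5)].
Sum ≈ 4.3835.

4.3835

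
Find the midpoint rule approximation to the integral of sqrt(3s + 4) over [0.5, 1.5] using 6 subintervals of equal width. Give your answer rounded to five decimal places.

Δs = (1.5 − 0.5)/6 = 1/6.
Midpoints: 7/12, 0.75, 11/12, 13/12, 1.25, 17/12.
f(7/12) ≈ 2.39792, f(0.75) ≈ 2.50000, f(11/12) ≈ 2.59808, f(13/12) ≈ 2.69258, f(1.25) ≈ 2.78388, f(17/12) ≈ 2.87228.
Sum = Δs · [f(7/12) + f(0.75) + f(11/12) + ...].
Sum ≈ 2.64079.

2.64079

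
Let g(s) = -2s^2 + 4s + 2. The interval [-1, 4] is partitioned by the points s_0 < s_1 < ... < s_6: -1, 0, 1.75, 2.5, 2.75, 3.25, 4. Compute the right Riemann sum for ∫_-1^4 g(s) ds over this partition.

-7.4375

Subinterval widths: 1, 1.75, 0.75, 0.25, 0.5, 0.75.
Right endpoints: 0, 1.75, 2.5, 2.75, 3.25, 4.
g(0) = 2, g(1.75) = 2.875, g(2.5) = -0.5, g(2.75) = -2.125, g(3.25) = -6.125, g(4) = -14.
Sum = Σ Δs_i · g(s_i).
Sum = -7.4375.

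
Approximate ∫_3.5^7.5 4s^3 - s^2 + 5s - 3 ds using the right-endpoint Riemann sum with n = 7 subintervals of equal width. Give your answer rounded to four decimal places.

3426.1020

Δs = (7.5 − 3.5)/7 = 4/7.
Right endpoints: 57/14, 65/14, 73/14, 81/14, 89/14, 97/14, 7.5.
f(57/14) = 371457/1372, f(65/14) = 547409/1372, f(73/14) = 772385/1372, f(81/14) = 1052529/1372, f(89/14) = 1393985/1372, f(97/14) = 1802897/1372, f(7.5) = 1665.75.
Sum = Δs · [f(57/14) + f(65/14) + f(73/14) + ...].
Sum ≈ 3426.1020.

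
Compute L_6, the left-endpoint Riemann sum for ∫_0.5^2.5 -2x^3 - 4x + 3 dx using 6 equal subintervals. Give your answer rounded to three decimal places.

-19.333

Δx = (2.5 − 0.5)/6 = 1/3.
Left endpoints: 0.5, 5/6, 7/6, 1.5, 11/6, 13/6.
f(0.5) = 0.75, f(5/6) = -161/108, f(7/6) = -523/108, f(1.5) = -9.75, f(11/6) = -1799/108, f(13/6) = -2809/108.
Sum = Δx · [f(0.5) + f(5/6) + f(7/6) + ...].
Sum ≈ -19.333.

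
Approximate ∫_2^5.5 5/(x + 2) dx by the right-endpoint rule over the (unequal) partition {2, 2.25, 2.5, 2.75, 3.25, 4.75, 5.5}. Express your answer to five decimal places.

2.92235

Subinterval widths: 0.25, 0.25, 0.25, 0.5, 1.5, 0.75.
Right endpoints: 2.25, 2.5, 2.75, 3.25, 4.75, 5.5.
f(2.25) = 20/17, f(2.5) = 10/9, f(2.75) = 20/19, f(3.25) = 20/21, f(4.75) = 20/27, f(5.5) = 2/3.
Sum = Σ Δx_i · f(x_i).
Sum ≈ 2.92235.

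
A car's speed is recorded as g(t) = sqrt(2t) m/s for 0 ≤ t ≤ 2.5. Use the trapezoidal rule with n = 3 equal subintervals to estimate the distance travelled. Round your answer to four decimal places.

3.5290

Δt = (2.5 − 0)/3 = 5/6.
g(0) ≈ 0.0000, g(5/6) ≈ 1.2910, g(5/3) ≈ 1.8257, g(2.5) ≈ 2.2361.
T_3 = (Δt/2)·[g(t_0) + 2g(t_1) + 2g(t_2) + g(t_3)].
Sum ≈ 3.5290.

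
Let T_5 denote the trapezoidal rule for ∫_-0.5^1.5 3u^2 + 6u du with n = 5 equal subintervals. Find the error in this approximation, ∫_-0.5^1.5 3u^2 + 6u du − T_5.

-0.16

Exact integral: ∫_-0.5^1.5 f(u) du = 9.5.
T_5 = 9.66.
Error = 9.5 − 9.66 = -0.16.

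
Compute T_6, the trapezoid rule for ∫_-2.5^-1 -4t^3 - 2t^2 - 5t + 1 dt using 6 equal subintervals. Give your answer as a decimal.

Δt = (-1 − (-2.5))/6 = 0.25.
f(-2.5) = 63.5, f(-2.25) = 47.6875, f(-2) = 35, f(-1.75) = 25.0625, f(-1.5) = 17.5, f(-1.25) = 11.9375, f(-1) = 8.
T_6 = (Δt/2)·[f(t_0) + 2f(t_1) + ... + 2f(t_{5}) + f(t_6)].
Sum = 43.234375.

43.234375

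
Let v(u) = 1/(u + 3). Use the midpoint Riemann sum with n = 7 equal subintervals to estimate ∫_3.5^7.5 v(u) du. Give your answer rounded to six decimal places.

0.479375

Δu = (7.5 − 3.5)/7 = 4/7.
Midpoints: 53/14, 61/14, 69/14, 5.5, 85/14, 93/14, 101/14.
v(53/14) = 14/95, v(61/14) = 14/103, v(69/14) = 14/111, v(5.5) = 2/17, v(85/14) = 14/127, v(93/14) = 14/135, v(101/14) = 14/143.
Sum = Δu · [v(53/14) + v(61/14) + v(69/14) + ...].
Sum ≈ 0.479375.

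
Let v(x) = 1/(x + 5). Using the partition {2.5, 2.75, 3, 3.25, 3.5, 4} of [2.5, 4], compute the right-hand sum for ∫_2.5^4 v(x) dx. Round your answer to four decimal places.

Subinterval widths: 0.25, 0.25, 0.25, 0.25, 0.5.
Right endpoints: 2.75, 3, 3.25, 3.5, 4.
v(2.75) = 4/31, v(3) = 0.125, v(3.25) = 4/33, v(3.5) = 2/17, v(4) = 1/9.
Sum = Σ Δx_i · v(x_i).
Sum ≈ 0.1788.

0.1788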